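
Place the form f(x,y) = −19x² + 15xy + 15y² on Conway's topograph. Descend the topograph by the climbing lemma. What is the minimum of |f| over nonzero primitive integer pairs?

river: ρ → (15,15,-19)
river: ρ → (-19,23,11)
river: ρ → (11,21,-21)
river: ρ → (-21,21,11)
river: ρ → (11,23,-19)
river: ρ → (-19,15,15)
closes: descent 0, river 6
min |a| on river = 11

11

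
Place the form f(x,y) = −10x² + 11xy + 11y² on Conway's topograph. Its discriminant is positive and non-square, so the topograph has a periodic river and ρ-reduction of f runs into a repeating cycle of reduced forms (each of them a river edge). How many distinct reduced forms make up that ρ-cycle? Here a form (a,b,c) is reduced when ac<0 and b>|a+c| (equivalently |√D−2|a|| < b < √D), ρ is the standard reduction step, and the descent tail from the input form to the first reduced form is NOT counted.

D = 561, ⌊√D⌋ = 23
river: ρ → (11,11,-10)
river: ρ → (-10,9,12)
river: ρ → (12,15,-7)
river: ρ → (-7,13,14)
river: ρ → (14,15,-6)
river: ρ → (-6,21,5)
river: ρ → (5,19,-10)
river: ρ → (-10,21,3)
river: ρ → (3,21,-10)
river: ρ → (-10,19,5)
river: ρ → (5,21,-6)
river: ρ → (-6,15,14)
river: ρ → (14,13,-7)
river: ρ → (-7,15,12)
river: ρ → (12,9,-10)
river: ρ → (-10,11,11)
ρ-cycle length = 16 (tail of 0 descent steps not counted)

16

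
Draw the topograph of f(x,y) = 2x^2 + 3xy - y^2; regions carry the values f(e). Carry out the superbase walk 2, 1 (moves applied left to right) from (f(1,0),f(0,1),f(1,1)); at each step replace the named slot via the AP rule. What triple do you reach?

start (2,-1,4) = (f(1,0),f(0,1),f(1,1))
replace slot 2: 2·(2+4) − (-1) = 13 → (2,13,4)
replace slot 1: 2·(13+4) − 2 = 32 → (32,13,4)

32,13,4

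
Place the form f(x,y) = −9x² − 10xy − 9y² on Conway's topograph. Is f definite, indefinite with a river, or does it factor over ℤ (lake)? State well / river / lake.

D = b²−4ac = (-10)² − 4·(-9)·(-9) = -224
D < 0 ⇒ definite ⇒ every region one sign ⇒ single well

well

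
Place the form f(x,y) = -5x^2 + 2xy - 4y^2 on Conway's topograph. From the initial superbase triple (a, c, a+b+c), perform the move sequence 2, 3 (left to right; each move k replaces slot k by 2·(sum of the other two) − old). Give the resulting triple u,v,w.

start (-5,-4,-7) = (f(1,0),f(0,1),f(1,1))
replace slot 2: 2·((-5)+(-7)) − (-4) = -20 → (-5,-20,-7)
replace slot 3: 2·((-5)+(-20)) − (-7) = -43 → (-5,-20,-43)

-5,-20,-43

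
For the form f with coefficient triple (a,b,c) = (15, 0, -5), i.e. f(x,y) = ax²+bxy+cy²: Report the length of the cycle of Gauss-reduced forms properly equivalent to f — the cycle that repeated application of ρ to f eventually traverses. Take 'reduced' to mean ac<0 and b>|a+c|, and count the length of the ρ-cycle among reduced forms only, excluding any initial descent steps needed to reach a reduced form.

D = 300, ⌊√D⌋ = 17
descent: ρ → (-5,10,10)  [lands on river]
river: ρ → (10,10,-5)
ρ-cycle length = 2 (tail of 1 descent step not counted)

2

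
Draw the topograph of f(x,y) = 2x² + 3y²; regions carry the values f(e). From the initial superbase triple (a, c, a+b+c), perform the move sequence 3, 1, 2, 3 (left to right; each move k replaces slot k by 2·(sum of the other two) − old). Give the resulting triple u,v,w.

start (2,3,5) = (f(1,0),f(0,1),f(1,1))
replace slot 3: 2·(2+3) − 5 = 5 → (2,3,5)
replace slot 1: 2·(3+5) − 2 = 14 → (14,3,5)
replace slot 2: 2·(14+5) − 3 = 35 → (14,35,5)
replace slot 3: 2·(14+35) − 5 = 93 → (14,35,93)

14,35,93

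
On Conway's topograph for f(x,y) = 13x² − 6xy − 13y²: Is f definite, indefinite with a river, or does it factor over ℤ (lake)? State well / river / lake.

D = b²−4ac = (-6)² − 4·13·(-13) = 712
D > 0 non-square ⇒ indefinite ⇒ periodic river

river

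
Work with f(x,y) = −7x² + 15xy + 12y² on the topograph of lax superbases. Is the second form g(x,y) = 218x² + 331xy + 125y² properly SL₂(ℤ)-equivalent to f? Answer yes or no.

D₁ = 561, D₂ = 561
river cycle of f (length 16): (12, 9, -10), (-10, 11, 11), (11, 11, -10), (-10, 9, 12), (12, 15, -7), (-7, 13, 14), (14, 15, -6), (-6, 21, 5), (5, 19, -10), (-10, 21, 3), … (6 more)
river cycle of g (length 16): (12, 9, -10), (-10, 11, 11), (11, 11, -10), (-10, 9, 12), (12, 15, -7), (-7, 13, 14), (14, 15, -6), (-6, 21, 5), (5, 19, -10), (-10, 21, 3), … (6 more)
cycles coincide ⇒ equivalent

yes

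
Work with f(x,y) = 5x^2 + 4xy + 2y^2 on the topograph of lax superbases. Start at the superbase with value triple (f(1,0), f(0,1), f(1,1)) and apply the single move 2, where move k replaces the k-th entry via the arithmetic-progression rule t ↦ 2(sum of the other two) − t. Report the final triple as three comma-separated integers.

start (5,2,11) = (f(1,0),f(0,1),f(1,1))
replace slot 2: 2·(5+11) − 2 = 30 → (5,30,11)

5,30,11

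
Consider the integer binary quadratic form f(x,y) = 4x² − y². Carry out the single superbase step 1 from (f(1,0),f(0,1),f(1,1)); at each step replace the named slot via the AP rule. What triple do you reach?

start (4,-1,3) = (f(1,0),f(0,1),f(1,1))
replace slot 1: 2·((-1)+3) − 4 = 0 → (0,-1,3)

0,-1,3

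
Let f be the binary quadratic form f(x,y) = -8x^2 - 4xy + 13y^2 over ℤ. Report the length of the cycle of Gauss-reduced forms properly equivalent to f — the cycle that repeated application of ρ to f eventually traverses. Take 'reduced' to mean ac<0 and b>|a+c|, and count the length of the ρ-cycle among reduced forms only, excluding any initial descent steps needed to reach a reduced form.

D = 432, ⌊√D⌋ = 20
descent: ρ → (13,4,-8)
descent: ρ → (-8,12,9)  [lands on river]
river: ρ → (9,6,-11)
river: ρ → (-11,16,4)
river: ρ → (4,16,-11)
river: ρ → (-11,6,9)
river: ρ → (9,12,-8)
river: ρ → (-8,20,1)
river: ρ → (1,20,-8)
ρ-cycle length = 8 (tail of 2 descent steps not counted)

8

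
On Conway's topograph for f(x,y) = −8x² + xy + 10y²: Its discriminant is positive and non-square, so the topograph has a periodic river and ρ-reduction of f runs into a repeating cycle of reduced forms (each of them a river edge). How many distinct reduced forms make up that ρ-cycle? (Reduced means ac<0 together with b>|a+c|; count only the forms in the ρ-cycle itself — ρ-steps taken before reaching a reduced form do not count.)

D = 321, ⌊√D⌋ = 17
descent: ρ → (10,-1,-8)
descent: ρ → (-8,17,1)  [lands on river]
river: ρ → (1,17,-8)
river: ρ → (-8,15,3)
river: ρ → (3,15,-8)
ρ-cycle length = 4 (tail of 2 descent steps not counted)

4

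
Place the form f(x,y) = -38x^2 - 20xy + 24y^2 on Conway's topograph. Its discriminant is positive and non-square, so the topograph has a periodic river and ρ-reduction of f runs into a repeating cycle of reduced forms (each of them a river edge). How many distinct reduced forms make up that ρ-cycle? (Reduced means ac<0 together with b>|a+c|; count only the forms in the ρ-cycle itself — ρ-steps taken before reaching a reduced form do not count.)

D = 4048, ⌊√D⌋ = 63
descent: ρ → (24,20,-38)  [lands on river]
river: ρ → (-38,56,6)
river: ρ → (6,52,-56)
river: ρ → (-56,60,2)
river: ρ → (2,60,-56)
river: ρ → (-56,52,6)
river: ρ → (6,56,-38)
river: ρ → (-38,20,24)
river: ρ → (24,28,-34)
river: ρ → (-34,40,18)
river: ρ → (18,32,-42)
river: ρ → (-42,52,8)
river: ρ → (8,60,-14)
river: ρ → (-14,52,24)
river: ρ → (24,44,-22)
river: ρ → (-22,44,24)
river: ρ → (24,52,-14)
river: ρ → (-14,60,8)
river: ρ → (8,52,-42)
river: ρ → (-42,32,18)
river: ρ → (18,40,-34)
river: ρ → (-34,28,24)
ρ-cycle length = 22 (tail of 1 descent step not counted)

22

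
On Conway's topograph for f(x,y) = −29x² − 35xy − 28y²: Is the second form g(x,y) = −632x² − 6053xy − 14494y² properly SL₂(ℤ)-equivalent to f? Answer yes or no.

D₁ = -2023, D₂ = -2023
f is negative-definite; reduce −f:
−f: translate: b→-23 (≡35 mod 58), so (29,35,28)→(29,-23,22)
−f: flip: (29,-23,22)→(22,23,29)
−f: translate: b→-21 (≡23 mod 44), so (22,23,29)→(22,-21,28)
−f: reduced (well bottom): (22,-21,28) with a≤c, −a<b≤a
flip sign back: reduced form of f is (-22,21,-28)
g is negative-definite; reduce −g:
−g: translate: b→-267 (≡6053 mod 1264), so (632,6053,14494)→(632,-267,29)
−g: flip: (632,-267,29)→(29,267,632)
−g: translate: b→-23 (≡267 mod 58), so (29,267,632)→(29,-23,22)
−g: flip: (29,-23,22)→(22,23,29)
−g: translate: b→-21 (≡23 mod 44), so (22,23,29)→(22,-21,28)
−g: reduced (well bottom): (22,-21,28) with a≤c, −a<b≤a
flip sign back: reduced form of g is (-22,21,-28)
reduced forms (-22, 21, -28) vs (-22, 21, -28) ⇒ equivalent

yes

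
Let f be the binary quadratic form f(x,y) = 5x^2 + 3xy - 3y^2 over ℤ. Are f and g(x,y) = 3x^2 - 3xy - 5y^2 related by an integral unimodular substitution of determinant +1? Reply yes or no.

D₁ = 69, D₂ = 69
river cycle of f (length 4): (-3, 3, 5), (5, 7, -1), (-1, 7, 5), (5, 3, -3)
river cycle of g (length 4): (-5, 3, 3), (3, 3, -5), (-5, 7, 1), (1, 7, -5)
cycles differ ⇒ inequivalent

no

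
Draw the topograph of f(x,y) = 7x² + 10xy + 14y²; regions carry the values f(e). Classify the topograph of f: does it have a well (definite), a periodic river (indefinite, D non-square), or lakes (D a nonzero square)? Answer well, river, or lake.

D = b²−4ac = 10² − 4·7·14 = -292
D < 0 ⇒ definite ⇒ every region one sign ⇒ single well

well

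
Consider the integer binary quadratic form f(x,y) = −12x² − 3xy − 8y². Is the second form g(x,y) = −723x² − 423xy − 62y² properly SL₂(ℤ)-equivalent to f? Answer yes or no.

D₁ = -375, D₂ = -375
f is negative-definite; reduce −f:
−f: flip: (12,3,8)→(8,-3,12)
−f: reduced (well bottom): (8,-3,12) with a≤c, −a<b≤a
flip sign back: reduced form of f is (-8,3,-12)
g is negative-definite; reduce −g:
−g: flip: (723,423,62)→(62,-423,723)
−g: translate: b→-51 (≡-423 mod 124), so (62,-423,723)→(62,-51,12)
−g: flip: (62,-51,12)→(12,51,62)
−g: translate: b→3 (≡51 mod 24), so (12,51,62)→(12,3,8)
−g: flip: (12,3,8)→(8,-3,12)
−g: reduced (well bottom): (8,-3,12) with a≤c, −a<b≤a
flip sign back: reduced form of g is (-8,3,-12)
reduced forms (-8, 3, -12) vs (-8, 3, -12) ⇒ equivalent

yes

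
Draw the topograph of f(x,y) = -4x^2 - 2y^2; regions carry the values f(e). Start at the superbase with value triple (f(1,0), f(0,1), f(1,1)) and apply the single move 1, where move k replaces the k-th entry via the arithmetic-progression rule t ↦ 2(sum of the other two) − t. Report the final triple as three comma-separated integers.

start (-4,-2,-6) = (f(1,0),f(0,1),f(1,1))
replace slot 1: 2·((-2)+(-6)) − (-4) = -12 → (-12,-2,-6)

-12,-2,-6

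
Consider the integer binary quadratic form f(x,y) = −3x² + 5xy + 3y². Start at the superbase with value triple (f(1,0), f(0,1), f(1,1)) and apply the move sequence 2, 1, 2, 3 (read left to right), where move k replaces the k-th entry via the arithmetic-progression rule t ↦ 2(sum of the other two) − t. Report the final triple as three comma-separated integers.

start (-3,3,5) = (f(1,0),f(0,1),f(1,1))
replace slot 2: 2·((-3)+5) − 3 = 1 → (-3,1,5)
replace slot 1: 2·(1+5) − (-3) = 15 → (15,1,5)
replace slot 2: 2·(15+5) − 1 = 39 → (15,39,5)
replace slot 3: 2·(15+39) − 5 = 103 → (15,39,103)

15,39,103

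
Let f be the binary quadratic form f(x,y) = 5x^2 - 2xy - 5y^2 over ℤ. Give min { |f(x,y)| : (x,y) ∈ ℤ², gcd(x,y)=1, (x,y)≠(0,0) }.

descent: ρ → (-5,2,5)  [lands on river]
river: ρ → (5,8,-2)
river: ρ → (-2,8,5)
river: ρ → (5,2,-5)
river: ρ → (-5,8,2)
river: ρ → (2,8,-5)
closes: descent 1, river 6
min |a| on river = 2

2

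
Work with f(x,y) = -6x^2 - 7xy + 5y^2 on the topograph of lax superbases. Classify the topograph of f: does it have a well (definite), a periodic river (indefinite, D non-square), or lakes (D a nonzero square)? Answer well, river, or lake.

D = b²−4ac = (-7)² − 4·(-6)·5 = 169
D = 13² is a perfect square ⇒ form factors over ℤ ⇒ lakes

lake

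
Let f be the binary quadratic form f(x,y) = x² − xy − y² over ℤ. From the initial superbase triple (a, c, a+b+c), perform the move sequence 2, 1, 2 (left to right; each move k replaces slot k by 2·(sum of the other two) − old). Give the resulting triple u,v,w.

start (1,-1,-1) = (f(1,0),f(0,1),f(1,1))
replace slot 2: 2·(1+(-1)) − (-1) = 1 → (1,1,-1)
replace slot 1: 2·(1+(-1)) − 1 = -1 → (-1,1,-1)
replace slot 2: 2·((-1)+(-1)) − 1 = -5 → (-1,-5,-1)

-1,-5,-1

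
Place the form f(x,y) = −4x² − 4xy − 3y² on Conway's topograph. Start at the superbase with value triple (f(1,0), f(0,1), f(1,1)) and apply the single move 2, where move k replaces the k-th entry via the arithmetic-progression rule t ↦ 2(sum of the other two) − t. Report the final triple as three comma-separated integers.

start (-4,-3,-11) = (f(1,0),f(0,1),f(1,1))
replace slot 2: 2·((-4)+(-11)) − (-3) = -27 → (-4,-27,-11)

-4,-27,-11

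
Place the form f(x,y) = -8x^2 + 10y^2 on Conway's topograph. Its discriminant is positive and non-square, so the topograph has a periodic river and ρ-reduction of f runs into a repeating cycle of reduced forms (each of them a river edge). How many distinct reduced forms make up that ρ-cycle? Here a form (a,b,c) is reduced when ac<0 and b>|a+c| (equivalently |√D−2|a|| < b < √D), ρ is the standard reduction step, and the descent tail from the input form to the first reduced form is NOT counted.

D = 320, ⌊√D⌋ = 17
descent: ρ → (10,0,-8)
descent: ρ → (-8,16,2)  [lands on river]
river: ρ → (2,16,-8)
ρ-cycle length = 2 (tail of 2 descent steps not counted)

2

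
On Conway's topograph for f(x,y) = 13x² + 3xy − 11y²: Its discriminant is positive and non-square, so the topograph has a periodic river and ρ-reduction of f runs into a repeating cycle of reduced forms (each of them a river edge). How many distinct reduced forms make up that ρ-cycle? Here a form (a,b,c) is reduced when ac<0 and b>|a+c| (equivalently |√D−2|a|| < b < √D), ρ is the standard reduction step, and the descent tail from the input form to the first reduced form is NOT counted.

D = 581, ⌊√D⌋ = 24
river: ρ → (-11,19,5)
river: ρ → (5,21,-7)
river: ρ → (-7,21,5)
river: ρ → (5,19,-11)
river: ρ → (-11,3,13)
river: ρ → (13,23,-1)
river: ρ → (-1,23,13)
river: ρ → (13,3,-11)
ρ-cycle length = 8 (tail of 0 descent steps not counted)

8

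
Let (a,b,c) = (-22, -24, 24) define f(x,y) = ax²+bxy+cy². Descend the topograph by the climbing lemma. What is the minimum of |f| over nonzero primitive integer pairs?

descent: ρ → (24,24,-22)  [lands on river]
river: ρ → (-22,20,26)
river: ρ → (26,32,-16)
river: ρ → (-16,32,26)
river: ρ → (26,20,-22)
river: ρ → (-22,24,24)
closes: descent 1, river 6
min |a| on river = 16

16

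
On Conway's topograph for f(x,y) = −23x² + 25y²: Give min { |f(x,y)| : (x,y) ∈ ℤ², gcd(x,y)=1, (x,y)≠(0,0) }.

descent: ρ → (25,0,-23)
descent: ρ → (-23,46,2)  [lands on river]
river: ρ → (2,46,-23)
closes: descent 2, river 2
min |a| on river = 2

2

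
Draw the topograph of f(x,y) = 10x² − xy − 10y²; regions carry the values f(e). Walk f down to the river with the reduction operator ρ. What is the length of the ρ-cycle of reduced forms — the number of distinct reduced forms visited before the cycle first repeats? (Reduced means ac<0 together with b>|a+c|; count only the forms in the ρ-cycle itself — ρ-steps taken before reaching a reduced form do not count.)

D = 401, ⌊√D⌋ = 20
descent: ρ → (-10,1,10)  [lands on river]
river: ρ → (10,19,-1)
river: ρ → (-1,19,10)
river: ρ → (10,1,-10)
river: ρ → (-10,19,1)
river: ρ → (1,19,-10)
ρ-cycle length = 6 (tail of 1 descent step not counted)

6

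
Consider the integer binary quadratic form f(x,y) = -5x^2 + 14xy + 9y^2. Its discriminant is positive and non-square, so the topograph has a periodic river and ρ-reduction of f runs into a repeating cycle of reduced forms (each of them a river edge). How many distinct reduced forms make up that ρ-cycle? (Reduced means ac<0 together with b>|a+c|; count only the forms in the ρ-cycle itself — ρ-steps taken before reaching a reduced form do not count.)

D = 376, ⌊√D⌋ = 19
river: ρ → (9,4,-10)
river: ρ → (-10,16,3)
river: ρ → (3,14,-15)
river: ρ → (-15,16,2)
river: ρ → (2,16,-15)
river: ρ → (-15,14,3)
river: ρ → (3,16,-10)
river: ρ → (-10,4,9)
river: ρ → (9,14,-5)
river: ρ → (-5,16,6)
river: ρ → (6,8,-13)
river: ρ → (-13,18,1)
river: ρ → (1,18,-13)
river: ρ → (-13,8,6)
river: ρ → (6,16,-5)
river: ρ → (-5,14,9)
ρ-cycle length = 16 (tail of 0 descent steps not counted)

16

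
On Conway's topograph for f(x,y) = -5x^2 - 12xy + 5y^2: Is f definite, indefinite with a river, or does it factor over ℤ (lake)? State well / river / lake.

D = b²−4ac = (-12)² − 4·(-5)·5 = 244
D > 0 non-square ⇒ indefinite ⇒ periodic river

river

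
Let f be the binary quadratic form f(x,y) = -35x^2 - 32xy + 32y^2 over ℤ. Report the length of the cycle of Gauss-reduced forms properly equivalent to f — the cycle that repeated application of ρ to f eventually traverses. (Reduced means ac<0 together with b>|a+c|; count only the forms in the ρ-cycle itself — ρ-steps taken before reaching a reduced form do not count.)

D = 5504, ⌊√D⌋ = 74
descent: ρ → (32,32,-35)  [lands on river]
river: ρ → (-35,38,29)
river: ρ → (29,20,-44)
river: ρ → (-44,68,5)
river: ρ → (5,72,-16)
river: ρ → (-16,56,37)
river: ρ → (37,18,-35)
river: ρ → (-35,52,20)
river: ρ → (20,68,-11)
river: ρ → (-11,64,32)
river: ρ → (32,64,-11)
river: ρ → (-11,68,20)
river: ρ → (20,52,-35)
river: ρ → (-35,18,37)
river: ρ → (37,56,-16)
river: ρ → (-16,72,5)
river: ρ → (5,68,-44)
river: ρ → (-44,20,29)
river: ρ → (29,38,-35)
river: ρ → (-35,32,32)
ρ-cycle length = 20 (tail of 1 descent step not counted)

20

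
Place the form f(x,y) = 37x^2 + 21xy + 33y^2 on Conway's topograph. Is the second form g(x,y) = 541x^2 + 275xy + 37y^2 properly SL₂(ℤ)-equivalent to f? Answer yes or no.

D₁ = -4443, D₂ = -4443
f: flip: (37,21,33)→(33,-21,37)
f: reduced (well bottom): (33,-21,37) with a≤c, −a<b≤a
g: flip: (541,275,37)→(37,-275,541)
g: translate: b→21 (≡-275 mod 74), so (37,-275,541)→(37,21,33)
g: flip: (37,21,33)→(33,-21,37)
g: reduced (well bottom): (33,-21,37) with a≤c, −a<b≤a
reduced forms (33, -21, 37) vs (33, -21, 37) ⇒ equivalent

yes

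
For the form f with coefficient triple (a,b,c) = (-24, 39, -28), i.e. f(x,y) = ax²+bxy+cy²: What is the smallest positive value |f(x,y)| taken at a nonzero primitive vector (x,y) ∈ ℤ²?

translate: b→9 (≡-39 mod 48), so (24,-39,28)→(24,9,13)
flip: (24,9,13)→(13,-9,24)
reduced (well bottom): (13,-9,24) with a≤c, −a<b≤a
well minimum |f| = |-13| = 13 (negative-definite)

13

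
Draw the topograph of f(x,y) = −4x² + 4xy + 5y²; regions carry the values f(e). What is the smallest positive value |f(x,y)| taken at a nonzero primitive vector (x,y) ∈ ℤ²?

river: ρ → (5,6,-3)
river: ρ → (-3,6,5)
river: ρ → (5,4,-4)
river: ρ → (-4,4,5)
closes: descent 0, river 4
min |a| on river = 3

3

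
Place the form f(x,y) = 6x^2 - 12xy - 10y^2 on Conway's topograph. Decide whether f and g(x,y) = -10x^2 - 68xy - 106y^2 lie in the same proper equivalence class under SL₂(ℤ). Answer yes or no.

D₁ = 384, D₂ = 384
river cycle of f (length 4): (-10, 12, 6), (6, 12, -10), (-10, 8, 8), (8, 8, -10)
river cycle of g (length 4): (-10, 12, 6), (6, 12, -10), (-10, 8, 8), (8, 8, -10)
cycles coincide ⇒ equivalent

yes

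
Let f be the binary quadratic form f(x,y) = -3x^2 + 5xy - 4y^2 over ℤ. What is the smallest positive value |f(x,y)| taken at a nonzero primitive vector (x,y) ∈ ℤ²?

translate: b→1 (≡-5 mod 6), so (3,-5,4)→(3,1,2)
flip: (3,1,2)→(2,-1,3)
reduced (well bottom): (2,-1,3) with a≤c, −a<b≤a
well minimum |f| = |-2| = 2 (negative-definite)

2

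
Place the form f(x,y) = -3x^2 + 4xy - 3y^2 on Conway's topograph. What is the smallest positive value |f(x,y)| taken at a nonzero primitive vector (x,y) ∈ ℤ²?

translate: b→2 (≡-4 mod 6), so (3,-4,3)→(3,2,2)
flip: (3,2,2)→(2,-2,3)
translate: b→2 (≡-2 mod 4), so (2,-2,3)→(2,2,3)
reduced (well bottom): (2,2,3) with a≤c, −a<b≤a
well minimum |f| = |-2| = 2 (negative-definite)

2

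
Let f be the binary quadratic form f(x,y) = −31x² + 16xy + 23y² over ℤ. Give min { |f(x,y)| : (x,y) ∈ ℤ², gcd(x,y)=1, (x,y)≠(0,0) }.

river: ρ → (23,30,-24)
river: ρ → (-24,18,29)
river: ρ → (29,40,-13)
river: ρ → (-13,38,32)
river: ρ → (32,26,-19)
river: ρ → (-19,50,8)
river: ρ → (8,46,-31)
river: ρ → (-31,16,23)
closes: descent 0, river 8
min |a| on river = 8

8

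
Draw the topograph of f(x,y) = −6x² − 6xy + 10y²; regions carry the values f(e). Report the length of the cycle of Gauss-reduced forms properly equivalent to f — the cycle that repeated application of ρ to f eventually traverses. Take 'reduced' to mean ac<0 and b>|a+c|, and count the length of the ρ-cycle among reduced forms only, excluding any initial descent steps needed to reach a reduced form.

D = 276, ⌊√D⌋ = 16
descent: ρ → (10,6,-6)  [lands on river]
river: ρ → (-6,6,10)
river: ρ → (10,14,-2)
river: ρ → (-2,14,10)
ρ-cycle length = 4 (tail of 1 descent step not counted)

4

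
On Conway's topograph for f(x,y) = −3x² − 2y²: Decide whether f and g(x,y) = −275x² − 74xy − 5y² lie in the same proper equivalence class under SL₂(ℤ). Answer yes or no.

D₁ = -24, D₂ = -24
f is negative-definite; reduce −f:
−f: flip: (3,0,2)→(2,0,3)
−f: reduced (well bottom): (2,0,3) with a≤c, −a<b≤a
flip sign back: reduced form of f is (-2,0,-3)
g is negative-definite; reduce −g:
−g: flip: (275,74,5)→(5,-74,275)
−g: translate: b→-4 (≡-74 mod 10), so (5,-74,275)→(5,-4,2)
−g: flip: (5,-4,2)→(2,4,5)
−g: translate: b→0 (≡4 mod 4), so (2,4,5)→(2,0,3)
−g: reduced (well bottom): (2,0,3) with a≤c, −a<b≤a
flip sign back: reduced form of g is (-2,0,-3)
reduced forms (-2, 0, -3) vs (-2, 0, -3) ⇒ equivalent

yes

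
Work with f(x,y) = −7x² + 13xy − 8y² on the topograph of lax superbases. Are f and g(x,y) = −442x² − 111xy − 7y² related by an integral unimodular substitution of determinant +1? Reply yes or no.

D₁ = -55, D₂ = -55
f is negative-definite; reduce −f:
−f: translate: b→1 (≡-13 mod 14), so (7,-13,8)→(7,1,2)
−f: flip: (7,1,2)→(2,-1,7)
−f: reduced (well bottom): (2,-1,7) with a≤c, −a<b≤a
flip sign back: reduced form of f is (-2,1,-7)
g is negative-definite; reduce −g:
−g: flip: (442,111,7)→(7,-111,442)
−g: translate: b→1 (≡-111 mod 14), so (7,-111,442)→(7,1,2)
−g: flip: (7,1,2)→(2,-1,7)
−g: reduced (well bottom): (2,-1,7) with a≤c, −a<b≤a
flip sign back: reduced form of g is (-2,1,-7)
reduced forms (-2, 1, -7) vs (-2, 1, -7) ⇒ equivalent

yes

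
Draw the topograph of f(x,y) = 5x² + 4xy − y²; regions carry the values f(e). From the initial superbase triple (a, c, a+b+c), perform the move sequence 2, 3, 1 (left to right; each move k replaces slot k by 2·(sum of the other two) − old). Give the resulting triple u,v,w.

start (5,-1,8) = (f(1,0),f(0,1),f(1,1))
replace slot 2: 2·(5+8) − (-1) = 27 → (5,27,8)
replace slot 3: 2·(5+27) − 8 = 56 → (5,27,56)
replace slot 1: 2·(27+56) − 5 = 161 → (161,27,56)

161,27,56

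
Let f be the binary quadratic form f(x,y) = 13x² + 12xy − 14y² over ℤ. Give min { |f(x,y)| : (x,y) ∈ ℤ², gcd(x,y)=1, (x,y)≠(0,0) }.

river: ρ → (-14,16,11)
river: ρ → (11,28,-2)
river: ρ → (-2,28,11)
river: ρ → (11,16,-14)
river: ρ → (-14,12,13)
river: ρ → (13,14,-13)
river: ρ → (-13,12,14)
river: ρ → (14,16,-11)
river: ρ → (-11,28,2)
river: ρ → (2,28,-11)
river: ρ → (-11,16,14)
river: ρ → (14,12,-13)
river: ρ → (-13,14,13)
river: ρ → (13,12,-14)
closes: descent 0, river 14
min |a| on river = 2

2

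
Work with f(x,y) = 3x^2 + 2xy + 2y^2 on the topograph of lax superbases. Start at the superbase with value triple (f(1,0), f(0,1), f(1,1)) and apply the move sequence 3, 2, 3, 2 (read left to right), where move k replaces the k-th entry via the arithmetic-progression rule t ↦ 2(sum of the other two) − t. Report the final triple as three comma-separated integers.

start (3,2,7) = (f(1,0),f(0,1),f(1,1))
replace slot 3: 2·(3+2) − 7 = 3 → (3,2,3)
replace slot 2: 2·(3+3) − 2 = 10 → (3,10,3)
replace slot 3: 2·(3+10) − 3 = 23 → (3,10,23)
replace slot 2: 2·(3+23) − 10 = 42 → (3,42,23)

3,42,23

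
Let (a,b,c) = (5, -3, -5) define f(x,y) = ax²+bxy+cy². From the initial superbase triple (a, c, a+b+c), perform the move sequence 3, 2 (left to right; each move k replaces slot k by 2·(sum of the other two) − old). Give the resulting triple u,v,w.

start (5,-5,-3) = (f(1,0),f(0,1),f(1,1))
replace slot 3: 2·(5+(-5)) − (-3) = 3 → (5,-5,3)
replace slot 2: 2·(5+3) − (-5) = 21 → (5,21,3)

5,21,3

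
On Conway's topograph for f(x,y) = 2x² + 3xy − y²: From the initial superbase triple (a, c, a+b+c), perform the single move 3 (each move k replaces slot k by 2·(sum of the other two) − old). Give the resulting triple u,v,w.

start (2,-1,4) = (f(1,0),f(0,1),f(1,1))
replace slot 3: 2·(2+(-1)) − 4 = -2 → (2,-1,-2)

2,-1,-2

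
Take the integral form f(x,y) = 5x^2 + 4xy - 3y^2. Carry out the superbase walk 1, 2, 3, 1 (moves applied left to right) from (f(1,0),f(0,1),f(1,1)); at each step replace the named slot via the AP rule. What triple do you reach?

start (5,-3,6) = (f(1,0),f(0,1),f(1,1))
replace slot 1: 2·((-3)+6) − 5 = 1 → (1,-3,6)
replace slot 2: 2·(1+6) − (-3) = 17 → (1,17,6)
replace slot 3: 2·(1+17) − 6 = 30 → (1,17,30)
replace slot 1: 2·(17+30) − 1 = 93 → (93,17,30)

93,17,30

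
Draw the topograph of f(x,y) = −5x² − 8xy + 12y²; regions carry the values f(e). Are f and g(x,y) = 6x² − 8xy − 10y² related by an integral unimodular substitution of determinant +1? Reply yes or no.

D₁ = 304, D₂ = 304
river cycle of f (length 12): (12, 8, -5), (-5, 12, 8), (8, 4, -9), (-9, 14, 3), (3, 16, -4), (-4, 16, 3), (3, 14, -9), (-9, 4, 8), (8, 12, -5), (-5, 8, 12), … (2 more)
river cycle of g (length 6): (-10, 8, 6), (6, 16, -2), (-2, 16, 6), (6, 8, -10), (-10, 12, 4), (4, 12, -10)
cycles differ ⇒ inequivalent

no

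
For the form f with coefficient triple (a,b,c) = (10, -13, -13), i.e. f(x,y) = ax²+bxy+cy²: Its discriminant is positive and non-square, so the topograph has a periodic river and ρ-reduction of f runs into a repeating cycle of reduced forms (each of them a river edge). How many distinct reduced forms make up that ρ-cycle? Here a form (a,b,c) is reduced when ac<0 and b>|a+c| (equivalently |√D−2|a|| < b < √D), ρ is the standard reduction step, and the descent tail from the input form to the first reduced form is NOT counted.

D = 689, ⌊√D⌋ = 26
descent: ρ → (-13,13,10)  [lands on river]
river: ρ → (10,7,-16)
river: ρ → (-16,25,1)
river: ρ → (1,25,-16)
river: ρ → (-16,7,10)
river: ρ → (10,13,-13)
ρ-cycle length = 6 (tail of 1 descent step not counted)

6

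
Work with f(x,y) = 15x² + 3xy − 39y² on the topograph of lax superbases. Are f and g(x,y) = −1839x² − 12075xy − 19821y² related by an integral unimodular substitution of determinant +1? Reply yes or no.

D₁ = 2349, D₂ = 2349
river cycle of f (length 8): (15, 33, -21), (-21, 9, 27), (27, 45, -3), (-3, 45, 27), (27, 9, -21), (-21, 33, 15), (15, 27, -27), (-27, 27, 15)
river cycle of g (length 8): (-27, 27, 15), (15, 33, -21), (-21, 9, 27), (27, 45, -3), (-3, 45, 27), (27, 9, -21), (-21, 33, 15), (15, 27, -27)
cycles coincide ⇒ equivalent

yes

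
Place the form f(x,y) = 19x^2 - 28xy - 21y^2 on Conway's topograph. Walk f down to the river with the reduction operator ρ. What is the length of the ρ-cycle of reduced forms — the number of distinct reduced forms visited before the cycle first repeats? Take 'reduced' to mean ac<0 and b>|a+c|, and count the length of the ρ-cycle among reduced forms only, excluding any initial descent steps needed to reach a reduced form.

D = 2380, ⌊√D⌋ = 48
descent: ρ → (-21,28,19)  [lands on river]
river: ρ → (19,48,-1)
river: ρ → (-1,48,19)
river: ρ → (19,28,-21)
river: ρ → (-21,14,26)
river: ρ → (26,38,-9)
river: ρ → (-9,34,34)
river: ρ → (34,34,-9)
river: ρ → (-9,38,26)
river: ρ → (26,14,-21)
ρ-cycle length = 10 (tail of 1 descent step not counted)

10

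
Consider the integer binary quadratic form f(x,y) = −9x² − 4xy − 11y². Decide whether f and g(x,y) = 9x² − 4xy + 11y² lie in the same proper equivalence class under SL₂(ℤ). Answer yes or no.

D₁ = -380, D₂ = -380
f is negative-definite; reduce −f:
−f: reduced (well bottom): (9,4,11) with a≤c, −a<b≤a
flip sign back: reduced form of f is (-9,-4,-11)
g: reduced (well bottom): (9,-4,11) with a≤c, −a<b≤a
reduced forms (-9, -4, -11) vs (9, -4, 11) ⇒ inequivalent

no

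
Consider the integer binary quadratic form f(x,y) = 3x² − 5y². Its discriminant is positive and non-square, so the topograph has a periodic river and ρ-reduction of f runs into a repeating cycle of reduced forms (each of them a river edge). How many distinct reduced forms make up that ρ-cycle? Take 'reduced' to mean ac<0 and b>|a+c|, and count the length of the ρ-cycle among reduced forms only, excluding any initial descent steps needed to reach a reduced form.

D = 60, ⌊√D⌋ = 7
descent: ρ → (-5,0,3)
descent: ρ → (3,6,-2)  [lands on river]
river: ρ → (-2,6,3)
ρ-cycle length = 2 (tail of 2 descent steps not counted)

2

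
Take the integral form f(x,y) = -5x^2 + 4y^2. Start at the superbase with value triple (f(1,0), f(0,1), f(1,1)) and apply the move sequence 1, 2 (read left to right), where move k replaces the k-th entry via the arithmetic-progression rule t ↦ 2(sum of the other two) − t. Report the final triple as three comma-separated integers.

start (-5,4,-1) = (f(1,0),f(0,1),f(1,1))
replace slot 1: 2·(4+(-1)) − (-5) = 11 → (11,4,-1)
replace slot 2: 2·(11+(-1)) − 4 = 16 → (11,16,-1)

11,16,-1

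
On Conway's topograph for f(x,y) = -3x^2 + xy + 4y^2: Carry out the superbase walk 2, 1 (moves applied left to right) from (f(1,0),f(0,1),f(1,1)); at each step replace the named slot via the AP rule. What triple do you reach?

start (-3,4,2) = (f(1,0),f(0,1),f(1,1))
replace slot 2: 2·((-3)+2) − 4 = -6 → (-3,-6,2)
replace slot 1: 2·((-6)+2) − (-3) = -5 → (-5,-6,2)

-5,-6,2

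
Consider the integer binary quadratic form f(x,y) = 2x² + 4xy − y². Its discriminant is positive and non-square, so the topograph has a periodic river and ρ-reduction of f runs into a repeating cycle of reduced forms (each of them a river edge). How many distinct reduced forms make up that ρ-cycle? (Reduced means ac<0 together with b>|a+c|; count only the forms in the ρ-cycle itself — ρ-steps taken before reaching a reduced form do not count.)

D = 24, ⌊√D⌋ = 4
river: ρ → (-1,4,2)
river: ρ → (2,4,-1)
ρ-cycle length = 2 (tail of 0 descent steps not counted)

2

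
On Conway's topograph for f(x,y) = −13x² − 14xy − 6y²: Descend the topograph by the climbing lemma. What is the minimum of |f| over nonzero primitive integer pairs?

translate: b→-12 (≡14 mod 26), so (13,14,6)→(13,-12,5)
flip: (13,-12,5)→(5,12,13)
translate: b→2 (≡12 mod 10), so (5,12,13)→(5,2,6)
reduced (well bottom): (5,2,6) with a≤c, −a<b≤a
well minimum |f| = |-5| = 5 (negative-definite)

5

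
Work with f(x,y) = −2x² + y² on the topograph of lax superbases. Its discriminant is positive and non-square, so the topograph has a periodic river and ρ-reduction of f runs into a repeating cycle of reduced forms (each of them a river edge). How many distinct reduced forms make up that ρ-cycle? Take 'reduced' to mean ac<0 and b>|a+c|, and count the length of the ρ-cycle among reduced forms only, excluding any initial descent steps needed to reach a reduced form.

D = 8, ⌊√D⌋ = 2
descent: ρ → (1,2,-1)  [lands on river]
river: ρ → (-1,2,1)
ρ-cycle length = 2 (tail of 1 descent step not counted)

2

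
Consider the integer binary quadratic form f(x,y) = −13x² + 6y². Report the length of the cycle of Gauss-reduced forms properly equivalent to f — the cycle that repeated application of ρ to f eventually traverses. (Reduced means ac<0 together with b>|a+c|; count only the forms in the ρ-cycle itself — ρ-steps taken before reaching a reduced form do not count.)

D = 312, ⌊√D⌋ = 17
descent: ρ → (6,12,-7)  [lands on river]
river: ρ → (-7,16,2)
river: ρ → (2,16,-7)
river: ρ → (-7,12,6)
ρ-cycle length = 4 (tail of 1 descent step not counted)

4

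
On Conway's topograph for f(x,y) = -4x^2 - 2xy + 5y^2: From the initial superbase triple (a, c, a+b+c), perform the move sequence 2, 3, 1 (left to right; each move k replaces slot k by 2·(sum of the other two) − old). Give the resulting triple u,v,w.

start (-4,5,-1) = (f(1,0),f(0,1),f(1,1))
replace slot 2: 2·((-4)+(-1)) − 5 = -15 → (-4,-15,-1)
replace slot 3: 2·((-4)+(-15)) − (-1) = -37 → (-4,-15,-37)
replace slot 1: 2·((-15)+(-37)) − (-4) = -100 → (-100,-15,-37)

-100,-15,-37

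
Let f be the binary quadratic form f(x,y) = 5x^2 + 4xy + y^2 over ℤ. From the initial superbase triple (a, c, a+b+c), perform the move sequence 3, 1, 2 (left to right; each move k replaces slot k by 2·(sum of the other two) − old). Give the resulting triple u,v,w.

start (5,1,10) = (f(1,0),f(0,1),f(1,1))
replace slot 3: 2·(5+1) − 10 = 2 → (5,1,2)
replace slot 1: 2·(1+2) − 5 = 1 → (1,1,2)
replace slot 2: 2·(1+2) − 1 = 5 → (1,5,2)

1,5,2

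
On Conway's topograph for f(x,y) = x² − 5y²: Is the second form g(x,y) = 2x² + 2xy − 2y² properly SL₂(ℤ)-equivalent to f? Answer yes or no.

D₁ = 20, D₂ = 20
river cycle of f (length 2): (1, 4, -1), (-1, 4, 1)
river cycle of g (length 2): (-2, 2, 2), (2, 2, -2)
cycles differ ⇒ inequivalent

no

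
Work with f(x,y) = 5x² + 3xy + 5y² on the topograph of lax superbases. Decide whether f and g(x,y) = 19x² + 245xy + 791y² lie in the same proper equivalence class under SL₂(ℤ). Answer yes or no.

D₁ = -91, D₂ = -91
f: reduced (well bottom): (5,3,5) with a≤c, −a<b≤a
g: translate: b→17 (≡245 mod 38), so (19,245,791)→(19,17,5)
g: flip: (19,17,5)→(5,-17,19)
g: translate: b→3 (≡-17 mod 10), so (5,-17,19)→(5,3,5)
g: reduced (well bottom): (5,3,5) with a≤c, −a<b≤a
reduced forms (5, 3, 5) vs (5, 3, 5) ⇒ equivalent

yes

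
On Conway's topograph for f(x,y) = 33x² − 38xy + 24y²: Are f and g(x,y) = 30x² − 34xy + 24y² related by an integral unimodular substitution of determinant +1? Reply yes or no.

D₁ = -1724, D₂ = -1724
f: translate: b→28 (≡-38 mod 66), so (33,-38,24)→(33,28,19)
f: flip: (33,28,19)→(19,-28,33)
f: translate: b→10 (≡-28 mod 38), so (19,-28,33)→(19,10,24)
f: reduced (well bottom): (19,10,24) with a≤c, −a<b≤a
g: translate: b→26 (≡-34 mod 60), so (30,-34,24)→(30,26,20)
g: flip: (30,26,20)→(20,-26,30)
g: translate: b→14 (≡-26 mod 40), so (20,-26,30)→(20,14,24)
g: reduced (well bottom): (20,14,24) with a≤c, −a<b≤a
reduced forms (19, 10, 24) vs (20, 14, 24) ⇒ inequivalent

no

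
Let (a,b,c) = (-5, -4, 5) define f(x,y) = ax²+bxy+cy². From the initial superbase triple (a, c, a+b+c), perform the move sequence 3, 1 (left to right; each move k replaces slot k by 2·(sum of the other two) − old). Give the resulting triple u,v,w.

start (-5,5,-4) = (f(1,0),f(0,1),f(1,1))
replace slot 3: 2·((-5)+5) − (-4) = 4 → (-5,5,4)
replace slot 1: 2·(5+4) − (-5) = 23 → (23,5,4)

23,5,4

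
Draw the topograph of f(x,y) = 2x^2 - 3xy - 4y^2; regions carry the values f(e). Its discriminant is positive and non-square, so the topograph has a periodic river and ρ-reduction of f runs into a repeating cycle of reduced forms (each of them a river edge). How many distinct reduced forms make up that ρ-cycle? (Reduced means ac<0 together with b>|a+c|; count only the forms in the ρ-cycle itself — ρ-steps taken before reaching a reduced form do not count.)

D = 41, ⌊√D⌋ = 6
descent: ρ → (-4,3,2)  [lands on river]
river: ρ → (2,5,-2)
river: ρ → (-2,3,4)
river: ρ → (4,5,-1)
river: ρ → (-1,5,4)
river: ρ → (4,3,-2)
river: ρ → (-2,5,2)
river: ρ → (2,3,-4)
river: ρ → (-4,5,1)
river: ρ → (1,5,-4)
ρ-cycle length = 10 (tail of 1 descent step not counted)

10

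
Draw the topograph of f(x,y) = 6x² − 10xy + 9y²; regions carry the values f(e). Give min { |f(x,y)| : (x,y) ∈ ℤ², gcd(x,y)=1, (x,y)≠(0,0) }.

translate: b→2 (≡-10 mod 12), so (6,-10,9)→(6,2,5)
flip: (6,2,5)→(5,-2,6)
reduced (well bottom): (5,-2,6) with a≤c, −a<b≤a
well minimum = a = 5

5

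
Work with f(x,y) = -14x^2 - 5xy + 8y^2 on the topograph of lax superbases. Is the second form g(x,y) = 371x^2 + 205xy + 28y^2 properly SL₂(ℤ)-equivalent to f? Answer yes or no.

D₁ = 473, D₂ = 473
river cycle of f (length 4): (8, 21, -1), (-1, 21, 8), (8, 11, -11), (-11, 11, 8)
river cycle of g (length 4): (-1, 21, 8), (8, 11, -11), (-11, 11, 8), (8, 21, -1)
cycles coincide ⇒ equivalent

yes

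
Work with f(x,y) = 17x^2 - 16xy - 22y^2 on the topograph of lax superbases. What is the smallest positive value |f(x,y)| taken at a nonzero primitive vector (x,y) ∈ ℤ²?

descent: ρ → (-22,16,17)  [lands on river]
river: ρ → (17,18,-21)
river: ρ → (-21,24,14)
river: ρ → (14,32,-13)
river: ρ → (-13,20,26)
river: ρ → (26,32,-7)
river: ρ → (-7,38,11)
river: ρ → (11,28,-22)
closes: descent 1, river 8
min |a| on river = 7

7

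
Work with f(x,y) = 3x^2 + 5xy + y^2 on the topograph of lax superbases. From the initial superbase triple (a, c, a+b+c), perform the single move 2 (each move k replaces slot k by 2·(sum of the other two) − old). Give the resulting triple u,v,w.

start (3,1,9) = (f(1,0),f(0,1),f(1,1))
replace slot 2: 2·(3+9) − 1 = 23 → (3,23,9)

3,23,9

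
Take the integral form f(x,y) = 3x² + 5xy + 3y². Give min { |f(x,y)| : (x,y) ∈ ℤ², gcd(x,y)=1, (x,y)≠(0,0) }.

translate: b→-1 (≡5 mod 6), so (3,5,3)→(3,-1,1)
flip: (3,-1,1)→(1,1,3)
reduced (well bottom): (1,1,3) with a≤c, −a<b≤a
well minimum = a = 1

1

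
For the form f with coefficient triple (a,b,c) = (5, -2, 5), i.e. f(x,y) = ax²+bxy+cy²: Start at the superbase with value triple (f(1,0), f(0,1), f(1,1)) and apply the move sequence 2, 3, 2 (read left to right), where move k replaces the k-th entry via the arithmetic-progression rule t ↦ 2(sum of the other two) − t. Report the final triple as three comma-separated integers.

start (5,5,8) = (f(1,0),f(0,1),f(1,1))
replace slot 2: 2·(5+8) − 5 = 21 → (5,21,8)
replace slot 3: 2·(5+21) − 8 = 44 → (5,21,44)
replace slot 2: 2·(5+44) − 21 = 77 → (5,77,44)

5,77,44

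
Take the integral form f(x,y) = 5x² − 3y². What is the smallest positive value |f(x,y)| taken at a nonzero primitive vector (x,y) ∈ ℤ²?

descent: ρ → (-3,6,2)  [lands on river]
river: ρ → (2,6,-3)
closes: descent 1, river 2
min |a| on river = 2

2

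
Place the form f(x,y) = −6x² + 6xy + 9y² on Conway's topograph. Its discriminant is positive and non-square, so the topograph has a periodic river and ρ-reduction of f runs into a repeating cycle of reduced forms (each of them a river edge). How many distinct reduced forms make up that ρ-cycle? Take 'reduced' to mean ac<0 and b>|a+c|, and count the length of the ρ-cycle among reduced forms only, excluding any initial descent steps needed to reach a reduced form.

D = 252, ⌊√D⌋ = 15
river: ρ → (9,12,-3)
river: ρ → (-3,12,9)
river: ρ → (9,6,-6)
river: ρ → (-6,6,9)
ρ-cycle length = 4 (tail of 0 descent steps not counted)

4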